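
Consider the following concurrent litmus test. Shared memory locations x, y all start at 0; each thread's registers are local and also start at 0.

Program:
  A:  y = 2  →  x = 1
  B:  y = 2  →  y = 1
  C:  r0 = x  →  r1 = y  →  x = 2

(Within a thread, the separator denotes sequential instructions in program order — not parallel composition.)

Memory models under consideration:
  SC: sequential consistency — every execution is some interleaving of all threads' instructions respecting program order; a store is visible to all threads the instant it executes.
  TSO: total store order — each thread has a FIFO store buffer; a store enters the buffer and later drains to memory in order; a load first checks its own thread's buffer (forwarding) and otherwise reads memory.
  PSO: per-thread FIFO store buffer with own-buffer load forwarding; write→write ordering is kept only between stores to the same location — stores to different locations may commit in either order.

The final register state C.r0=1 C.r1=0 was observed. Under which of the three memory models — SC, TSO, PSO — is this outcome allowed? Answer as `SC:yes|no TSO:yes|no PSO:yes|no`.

SC:no TSO:no PSO:yes

outcome vector order: (C.r0,C.r1)
under SC → (0,0); (0,1); (0,2); (1,1); (1,2)
under TSO → (0,0); (0,1); (0,2); (1,1); (1,2)
under PSO → (0,0); (0,1); (0,2); (1,0); (1,1); (1,2)
target (1,0) ∈ {PSO}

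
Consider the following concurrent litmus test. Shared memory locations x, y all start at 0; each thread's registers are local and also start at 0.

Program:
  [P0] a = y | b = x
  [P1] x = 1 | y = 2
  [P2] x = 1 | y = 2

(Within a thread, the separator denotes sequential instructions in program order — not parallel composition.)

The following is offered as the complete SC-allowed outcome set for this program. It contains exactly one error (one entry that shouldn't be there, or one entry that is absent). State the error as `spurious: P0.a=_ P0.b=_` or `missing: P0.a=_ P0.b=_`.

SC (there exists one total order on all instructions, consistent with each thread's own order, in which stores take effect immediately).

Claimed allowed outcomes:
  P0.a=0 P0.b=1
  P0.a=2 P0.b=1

missing: P0.a=0 P0.b=0

outcome vector order: (P0.a,P0.b)
under SC → <0 0> <0 1> <2 1>
SC∖claimed = {<0 0>}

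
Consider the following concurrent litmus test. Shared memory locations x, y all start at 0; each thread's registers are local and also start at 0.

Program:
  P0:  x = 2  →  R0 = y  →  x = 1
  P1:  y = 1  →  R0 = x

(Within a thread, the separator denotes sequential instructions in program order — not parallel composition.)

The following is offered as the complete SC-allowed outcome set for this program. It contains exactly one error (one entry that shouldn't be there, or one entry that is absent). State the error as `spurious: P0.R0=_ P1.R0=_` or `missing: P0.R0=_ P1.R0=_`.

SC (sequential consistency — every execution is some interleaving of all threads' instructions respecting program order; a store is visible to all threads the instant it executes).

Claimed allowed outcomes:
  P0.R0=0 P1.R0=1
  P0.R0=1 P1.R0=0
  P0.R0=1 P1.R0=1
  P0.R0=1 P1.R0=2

outcome vector order: (P0.R0,P1.R0)
SC (5): 0/1; 0/2; 1/0; 1/1; 1/2
SC∖claimed = {0/2}

missing: P0.R0=0 P1.R0=2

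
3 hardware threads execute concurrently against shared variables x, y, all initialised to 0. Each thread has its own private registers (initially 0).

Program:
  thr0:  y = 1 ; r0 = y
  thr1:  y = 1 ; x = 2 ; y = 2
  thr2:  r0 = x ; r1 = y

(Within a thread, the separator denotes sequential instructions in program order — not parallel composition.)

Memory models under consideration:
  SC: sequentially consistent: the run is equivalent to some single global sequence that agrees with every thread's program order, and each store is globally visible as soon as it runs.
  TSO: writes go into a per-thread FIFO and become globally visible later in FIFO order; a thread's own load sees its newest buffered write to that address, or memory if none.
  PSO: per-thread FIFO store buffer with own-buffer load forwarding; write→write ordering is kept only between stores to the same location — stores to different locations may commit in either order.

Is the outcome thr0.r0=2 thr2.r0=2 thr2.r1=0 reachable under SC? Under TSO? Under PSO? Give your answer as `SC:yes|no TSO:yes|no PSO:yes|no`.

SC:no TSO:no PSO:yes

outcome vector order: (thr0.r0,thr2.r0,thr2.r1)
SC (10): 100, 101, 102, 121, 122, 200, 201, 202, 221, 222
TSO (10): 100, 101, 102, 121, 122, 200, 201, 202, 221, 222
PSO (12): 100, 101, 102, 120, 121, 122, 200, 201, 202, 220, 221, 222
target 220 ∈ {PSO}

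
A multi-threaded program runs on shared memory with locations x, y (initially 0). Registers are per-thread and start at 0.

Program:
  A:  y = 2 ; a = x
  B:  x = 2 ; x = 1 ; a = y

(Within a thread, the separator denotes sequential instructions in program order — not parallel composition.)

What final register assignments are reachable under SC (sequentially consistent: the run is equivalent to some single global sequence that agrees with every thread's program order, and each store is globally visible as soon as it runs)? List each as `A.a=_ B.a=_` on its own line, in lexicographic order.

A.a=0 B.a=2
A.a=1 B.a=0
A.a=1 B.a=2
A.a=2 B.a=2

outcome vector order: (A.a,B.a)
|SC outcomes| = 4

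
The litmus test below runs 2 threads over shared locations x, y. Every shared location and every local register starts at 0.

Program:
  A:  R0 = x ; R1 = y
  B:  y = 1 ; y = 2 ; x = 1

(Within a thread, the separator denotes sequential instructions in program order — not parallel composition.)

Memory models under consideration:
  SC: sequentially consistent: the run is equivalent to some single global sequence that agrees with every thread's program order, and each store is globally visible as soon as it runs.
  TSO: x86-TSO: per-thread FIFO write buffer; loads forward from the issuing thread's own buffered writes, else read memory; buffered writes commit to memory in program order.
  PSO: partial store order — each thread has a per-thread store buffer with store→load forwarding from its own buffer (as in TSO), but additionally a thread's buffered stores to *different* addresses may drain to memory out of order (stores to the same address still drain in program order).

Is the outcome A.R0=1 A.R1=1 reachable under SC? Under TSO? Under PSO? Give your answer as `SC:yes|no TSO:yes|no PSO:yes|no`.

outcome vector order: (A.R0,A.R1)
[SC] allowed = {(0,0) (0,1) (0,2) (1,2)}
[TSO] allowed = {(0,0) (0,1) (0,2) (1,2)}
[PSO] allowed = {(0,0) (0,1) (0,2) (1,0) (1,1) (1,2)}
target (1,1) ∈ {PSO}

SC:no TSO:no PSO:yes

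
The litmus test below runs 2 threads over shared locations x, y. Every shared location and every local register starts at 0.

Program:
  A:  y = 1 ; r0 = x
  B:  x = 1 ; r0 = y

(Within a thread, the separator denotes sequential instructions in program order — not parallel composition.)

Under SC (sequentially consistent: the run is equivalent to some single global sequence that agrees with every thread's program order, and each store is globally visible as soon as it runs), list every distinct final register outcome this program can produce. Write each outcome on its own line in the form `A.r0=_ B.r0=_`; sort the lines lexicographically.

outcome vector order: (A.r0,B.r0)
|SC outcomes| = 3

A.r0=0 B.r0=1
A.r0=1 B.r0=0
A.r0=1 B.r0=1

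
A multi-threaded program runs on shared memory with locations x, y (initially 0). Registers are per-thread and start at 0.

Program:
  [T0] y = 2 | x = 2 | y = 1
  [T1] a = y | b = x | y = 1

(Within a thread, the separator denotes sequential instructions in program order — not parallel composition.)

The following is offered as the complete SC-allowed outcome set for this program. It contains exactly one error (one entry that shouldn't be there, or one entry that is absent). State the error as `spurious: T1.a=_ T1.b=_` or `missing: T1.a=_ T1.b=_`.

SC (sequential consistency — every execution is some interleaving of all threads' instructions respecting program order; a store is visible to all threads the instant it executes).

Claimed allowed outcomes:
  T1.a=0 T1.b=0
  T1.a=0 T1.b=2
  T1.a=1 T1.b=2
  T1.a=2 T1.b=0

outcome vector order: (T1.a,T1.b)
under SC → 00 02 12 20 22
SC∖claimed = {22}

missing: T1.a=2 T1.b=2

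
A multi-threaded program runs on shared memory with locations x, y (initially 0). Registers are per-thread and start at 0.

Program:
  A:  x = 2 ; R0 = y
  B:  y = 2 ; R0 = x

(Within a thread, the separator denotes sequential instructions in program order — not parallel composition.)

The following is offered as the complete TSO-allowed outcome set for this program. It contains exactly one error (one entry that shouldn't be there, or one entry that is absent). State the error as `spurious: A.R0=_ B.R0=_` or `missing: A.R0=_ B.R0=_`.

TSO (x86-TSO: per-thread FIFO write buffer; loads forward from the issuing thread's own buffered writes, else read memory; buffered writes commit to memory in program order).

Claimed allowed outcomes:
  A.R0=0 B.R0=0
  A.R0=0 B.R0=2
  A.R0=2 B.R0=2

outcome vector order: (A.R0,B.R0)
[TSO] allowed = {0/0, 0/2, 2/0, 2/2}
TSO∖claimed = {2/0}

missing: A.R0=2 B.R0=0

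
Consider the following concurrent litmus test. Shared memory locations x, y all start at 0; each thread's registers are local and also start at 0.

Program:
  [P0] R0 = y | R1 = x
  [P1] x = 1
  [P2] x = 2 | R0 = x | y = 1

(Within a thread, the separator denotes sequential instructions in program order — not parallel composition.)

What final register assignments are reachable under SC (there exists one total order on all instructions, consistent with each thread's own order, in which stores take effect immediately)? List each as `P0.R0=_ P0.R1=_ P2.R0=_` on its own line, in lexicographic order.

outcome vector order: (P0.R0,P0.R1,P2.R0)
|SC outcomes| = 9

P0.R0=0 P0.R1=0 P2.R0=1
P0.R0=0 P0.R1=0 P2.R0=2
P0.R0=0 P0.R1=1 P2.R0=1
P0.R0=0 P0.R1=1 P2.R0=2
P0.R0=0 P0.R1=2 P2.R0=1
P0.R0=0 P0.R1=2 P2.R0=2
P0.R0=1 P0.R1=1 P2.R0=1
P0.R0=1 P0.R1=1 P2.R0=2
P0.R0=1 P0.R1=2 P2.R0=2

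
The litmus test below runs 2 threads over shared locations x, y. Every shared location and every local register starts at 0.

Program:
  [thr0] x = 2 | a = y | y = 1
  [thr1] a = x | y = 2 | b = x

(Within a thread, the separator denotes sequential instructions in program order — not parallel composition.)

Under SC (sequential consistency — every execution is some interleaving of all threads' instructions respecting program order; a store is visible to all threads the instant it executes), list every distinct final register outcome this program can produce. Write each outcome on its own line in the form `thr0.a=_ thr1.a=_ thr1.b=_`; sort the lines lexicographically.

thr0.a=0 thr1.a=0 thr1.b=2
thr0.a=0 thr1.a=2 thr1.b=2
thr0.a=2 thr1.a=0 thr1.b=0
thr0.a=2 thr1.a=0 thr1.b=2
thr0.a=2 thr1.a=2 thr1.b=2

outcome vector order: (thr0.a,thr1.a,thr1.b)
|SC outcomes| = 5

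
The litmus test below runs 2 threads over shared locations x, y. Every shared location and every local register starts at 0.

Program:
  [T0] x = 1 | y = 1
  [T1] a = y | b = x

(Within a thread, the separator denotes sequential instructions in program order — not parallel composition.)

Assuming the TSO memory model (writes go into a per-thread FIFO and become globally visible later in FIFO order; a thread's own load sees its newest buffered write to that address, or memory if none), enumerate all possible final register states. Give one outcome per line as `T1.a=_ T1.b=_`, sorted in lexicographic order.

T1.a=0 T1.b=0
T1.a=0 T1.b=1
T1.a=1 T1.b=1

outcome vector order: (T1.a,T1.b)
|TSO outcomes| = 3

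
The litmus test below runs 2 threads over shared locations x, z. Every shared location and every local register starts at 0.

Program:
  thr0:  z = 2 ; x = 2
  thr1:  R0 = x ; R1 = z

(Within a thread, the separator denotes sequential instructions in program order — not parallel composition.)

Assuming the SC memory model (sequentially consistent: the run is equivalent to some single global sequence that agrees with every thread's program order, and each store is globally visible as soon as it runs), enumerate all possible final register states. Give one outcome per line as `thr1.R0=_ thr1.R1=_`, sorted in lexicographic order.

thr1.R0=0 thr1.R1=0
thr1.R0=0 thr1.R1=2
thr1.R0=2 thr1.R1=2

outcome vector order: (thr1.R0,thr1.R1)
|SC outcomes| = 3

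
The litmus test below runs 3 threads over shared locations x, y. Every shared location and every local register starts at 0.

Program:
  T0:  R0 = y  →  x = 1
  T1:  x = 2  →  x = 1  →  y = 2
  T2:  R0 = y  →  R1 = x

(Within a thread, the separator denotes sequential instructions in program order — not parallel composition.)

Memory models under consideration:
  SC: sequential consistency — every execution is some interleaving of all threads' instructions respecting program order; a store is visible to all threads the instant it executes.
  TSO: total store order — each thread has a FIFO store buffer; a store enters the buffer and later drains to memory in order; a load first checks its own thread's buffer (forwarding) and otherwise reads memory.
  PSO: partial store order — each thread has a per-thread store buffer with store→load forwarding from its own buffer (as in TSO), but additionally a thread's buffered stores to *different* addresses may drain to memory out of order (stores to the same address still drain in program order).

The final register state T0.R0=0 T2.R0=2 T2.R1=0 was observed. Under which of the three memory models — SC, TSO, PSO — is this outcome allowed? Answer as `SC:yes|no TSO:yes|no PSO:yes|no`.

outcome vector order: (T0.R0,T2.R0,T2.R1)
[SC] allowed = {000; 001; 002; 021; 200; 201; 202; 221}
[TSO] allowed = {000; 001; 002; 021; 200; 201; 202; 221}
[PSO] allowed = {000; 001; 002; 020; 021; 022; 200; 201; 202; 220; 221; 222}
target 020 ∈ {PSO}

SC:no TSO:no PSO:yes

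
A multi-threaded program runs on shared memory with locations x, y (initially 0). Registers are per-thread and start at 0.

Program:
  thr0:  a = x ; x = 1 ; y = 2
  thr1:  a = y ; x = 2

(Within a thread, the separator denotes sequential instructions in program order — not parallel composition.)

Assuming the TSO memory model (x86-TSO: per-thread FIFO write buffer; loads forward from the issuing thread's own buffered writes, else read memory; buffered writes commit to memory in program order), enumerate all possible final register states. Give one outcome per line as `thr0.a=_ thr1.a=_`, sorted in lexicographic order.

outcome vector order: (thr0.a,thr1.a)
|TSO outcomes| = 3

thr0.a=0 thr1.a=0
thr0.a=0 thr1.a=2
thr0.a=2 thr1.a=0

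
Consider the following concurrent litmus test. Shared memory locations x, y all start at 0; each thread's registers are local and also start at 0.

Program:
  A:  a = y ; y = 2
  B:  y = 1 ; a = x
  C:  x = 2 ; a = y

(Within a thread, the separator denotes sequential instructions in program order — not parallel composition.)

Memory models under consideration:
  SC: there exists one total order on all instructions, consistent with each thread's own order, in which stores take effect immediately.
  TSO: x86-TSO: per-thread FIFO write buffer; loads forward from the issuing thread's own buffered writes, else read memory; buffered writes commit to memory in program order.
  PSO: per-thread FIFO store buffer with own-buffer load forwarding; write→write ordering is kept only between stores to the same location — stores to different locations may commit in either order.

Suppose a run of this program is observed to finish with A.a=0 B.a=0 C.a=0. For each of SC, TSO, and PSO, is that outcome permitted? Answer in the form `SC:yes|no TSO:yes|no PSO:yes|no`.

outcome vector order: (A.a,B.a,C.a)
under SC → 001; 002; 020; 021; 022; 101; 102; 120; 121; 122
under TSO → 000; 001; 002; 020; 021; 022; 100; 101; 102; 120; 121; 122
under PSO → 000; 001; 002; 020; 021; 022; 100; 101; 102; 120; 121; 122
target 000 ∈ {TSO,PSO}

SC:no TSO:yes PSO:yes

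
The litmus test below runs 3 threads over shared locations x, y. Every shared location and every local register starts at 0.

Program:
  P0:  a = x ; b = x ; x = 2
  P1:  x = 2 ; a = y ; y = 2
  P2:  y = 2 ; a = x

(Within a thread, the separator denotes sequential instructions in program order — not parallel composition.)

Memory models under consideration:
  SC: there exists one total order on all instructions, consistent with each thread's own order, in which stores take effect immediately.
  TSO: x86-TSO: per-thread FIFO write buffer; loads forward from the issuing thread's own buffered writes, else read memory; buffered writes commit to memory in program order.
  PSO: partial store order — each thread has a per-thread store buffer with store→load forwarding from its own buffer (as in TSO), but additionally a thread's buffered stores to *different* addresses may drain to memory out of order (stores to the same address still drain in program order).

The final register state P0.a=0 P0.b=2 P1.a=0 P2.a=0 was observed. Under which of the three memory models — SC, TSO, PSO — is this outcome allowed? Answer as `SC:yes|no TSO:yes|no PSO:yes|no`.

outcome vector order: (P0.a,P0.b,P1.a,P2.a)
under SC → 0002 0020 0022 0202 0220 0222 2202 2220 2222
under TSO → 0000 0002 0020 0022 0200 0202 0220 0222 2200 2202 2220 2222
under PSO → 0000 0002 0020 0022 0200 0202 0220 0222 2200 2202 2220 2222
target 0200 ∈ {TSO,PSO}

SC:no TSO:yes PSO:yes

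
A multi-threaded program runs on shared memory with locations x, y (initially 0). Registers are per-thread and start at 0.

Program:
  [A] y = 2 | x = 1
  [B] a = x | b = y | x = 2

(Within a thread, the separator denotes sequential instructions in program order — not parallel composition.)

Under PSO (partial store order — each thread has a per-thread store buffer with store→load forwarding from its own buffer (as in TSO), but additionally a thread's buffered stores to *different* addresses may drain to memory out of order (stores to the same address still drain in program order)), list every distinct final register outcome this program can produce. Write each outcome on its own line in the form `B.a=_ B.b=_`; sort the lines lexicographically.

B.a=0 B.b=0
B.a=0 B.b=2
B.a=1 B.b=0
B.a=1 B.b=2

outcome vector order: (B.a,B.b)
|PSO outcomes| = 4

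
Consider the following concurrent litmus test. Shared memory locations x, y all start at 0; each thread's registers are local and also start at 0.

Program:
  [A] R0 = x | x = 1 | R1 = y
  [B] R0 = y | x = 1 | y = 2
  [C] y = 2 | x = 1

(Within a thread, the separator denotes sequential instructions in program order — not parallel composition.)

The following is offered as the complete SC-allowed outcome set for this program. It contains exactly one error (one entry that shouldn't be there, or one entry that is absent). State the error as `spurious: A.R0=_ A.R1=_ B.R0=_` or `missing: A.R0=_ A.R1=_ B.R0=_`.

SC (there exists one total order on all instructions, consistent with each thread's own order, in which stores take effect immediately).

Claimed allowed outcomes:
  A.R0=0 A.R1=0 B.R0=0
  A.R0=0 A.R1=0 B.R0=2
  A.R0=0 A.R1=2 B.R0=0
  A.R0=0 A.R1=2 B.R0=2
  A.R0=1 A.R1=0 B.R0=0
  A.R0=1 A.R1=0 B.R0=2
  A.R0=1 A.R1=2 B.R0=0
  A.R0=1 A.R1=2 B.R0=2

outcome vector order: (A.R0,A.R1,B.R0)
under SC → 0/0/0 0/0/2 0/2/0 0/2/2 1/0/0 1/2/0 1/2/2
claimed∖SC = {1/0/2}

spurious: A.R0=1 A.R1=0 B.R0=2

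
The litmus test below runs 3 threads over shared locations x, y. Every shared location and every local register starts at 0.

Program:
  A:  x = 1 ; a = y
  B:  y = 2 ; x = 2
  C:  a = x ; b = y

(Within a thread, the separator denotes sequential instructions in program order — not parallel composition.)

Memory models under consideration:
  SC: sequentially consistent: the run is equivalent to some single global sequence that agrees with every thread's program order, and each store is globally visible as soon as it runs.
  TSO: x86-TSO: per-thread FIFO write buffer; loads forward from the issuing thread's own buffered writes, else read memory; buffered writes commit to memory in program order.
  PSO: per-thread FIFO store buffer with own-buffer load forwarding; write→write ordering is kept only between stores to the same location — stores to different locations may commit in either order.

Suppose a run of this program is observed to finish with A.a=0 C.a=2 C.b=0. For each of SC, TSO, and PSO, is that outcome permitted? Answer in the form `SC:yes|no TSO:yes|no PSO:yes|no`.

SC:no TSO:no PSO:yes

outcome vector order: (A.a,C.a,C.b)
[SC] allowed = {(0,0,0) (0,0,2) (0,1,0) (0,1,2) (0,2,2) (2,0,0) (2,0,2) (2,1,0) (2,1,2) (2,2,2)}
[TSO] allowed = {(0,0,0) (0,0,2) (0,1,0) (0,1,2) (0,2,2) (2,0,0) (2,0,2) (2,1,0) (2,1,2) (2,2,2)}
[PSO] allowed = {(0,0,0) (0,0,2) (0,1,0) (0,1,2) (0,2,0) (0,2,2) (2,0,0) (2,0,2) (2,1,0) (2,1,2) (2,2,0) (2,2,2)}
target (0,2,0) ∈ {PSO}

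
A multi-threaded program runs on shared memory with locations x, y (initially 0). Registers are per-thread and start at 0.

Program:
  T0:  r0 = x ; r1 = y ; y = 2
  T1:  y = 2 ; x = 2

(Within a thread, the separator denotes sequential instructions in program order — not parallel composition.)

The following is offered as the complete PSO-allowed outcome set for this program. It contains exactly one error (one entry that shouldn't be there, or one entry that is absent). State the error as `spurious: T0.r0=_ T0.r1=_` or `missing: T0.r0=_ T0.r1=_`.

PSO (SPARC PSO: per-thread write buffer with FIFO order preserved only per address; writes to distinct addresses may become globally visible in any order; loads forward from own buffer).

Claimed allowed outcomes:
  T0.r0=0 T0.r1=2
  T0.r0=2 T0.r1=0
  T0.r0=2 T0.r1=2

outcome vector order: (T0.r0,T0.r1)
[PSO] allowed = {(0,0), (0,2), (2,0), (2,2)}
PSO∖claimed = {(0,0)}

missing: T0.r0=0 T0.r1=0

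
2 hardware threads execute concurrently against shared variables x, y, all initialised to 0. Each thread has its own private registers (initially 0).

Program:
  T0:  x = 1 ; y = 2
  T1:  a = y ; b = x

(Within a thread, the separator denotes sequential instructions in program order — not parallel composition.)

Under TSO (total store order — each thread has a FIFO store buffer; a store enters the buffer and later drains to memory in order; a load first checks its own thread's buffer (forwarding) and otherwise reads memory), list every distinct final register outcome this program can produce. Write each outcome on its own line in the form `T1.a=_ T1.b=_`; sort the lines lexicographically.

outcome vector order: (T1.a,T1.b)
|TSO outcomes| = 3

T1.a=0 T1.b=0
T1.a=0 T1.b=1
T1.a=2 T1.b=1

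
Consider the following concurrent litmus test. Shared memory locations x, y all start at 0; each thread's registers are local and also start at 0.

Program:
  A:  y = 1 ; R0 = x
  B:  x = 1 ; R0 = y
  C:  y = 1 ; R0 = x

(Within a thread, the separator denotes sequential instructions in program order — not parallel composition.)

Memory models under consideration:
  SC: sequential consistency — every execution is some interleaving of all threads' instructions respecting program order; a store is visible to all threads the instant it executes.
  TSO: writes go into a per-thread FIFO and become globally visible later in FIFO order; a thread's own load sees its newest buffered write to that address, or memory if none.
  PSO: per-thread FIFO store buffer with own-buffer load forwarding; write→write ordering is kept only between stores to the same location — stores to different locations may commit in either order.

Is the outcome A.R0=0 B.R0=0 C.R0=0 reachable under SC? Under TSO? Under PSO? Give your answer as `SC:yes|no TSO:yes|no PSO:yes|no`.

outcome vector order: (A.R0,B.R0,C.R0)
[SC] allowed = {<0 1 0> <0 1 1> <1 0 1> <1 1 0> <1 1 1>}
[TSO] allowed = {<0 0 0> <0 0 1> <0 1 0> <0 1 1> <1 0 0> <1 0 1> <1 1 0> <1 1 1>}
[PSO] allowed = {<0 0 0> <0 0 1> <0 1 0> <0 1 1> <1 0 0> <1 0 1> <1 1 0> <1 1 1>}
target <0 0 0> ∈ {TSO,PSO}

SC:no TSO:yes PSO:yes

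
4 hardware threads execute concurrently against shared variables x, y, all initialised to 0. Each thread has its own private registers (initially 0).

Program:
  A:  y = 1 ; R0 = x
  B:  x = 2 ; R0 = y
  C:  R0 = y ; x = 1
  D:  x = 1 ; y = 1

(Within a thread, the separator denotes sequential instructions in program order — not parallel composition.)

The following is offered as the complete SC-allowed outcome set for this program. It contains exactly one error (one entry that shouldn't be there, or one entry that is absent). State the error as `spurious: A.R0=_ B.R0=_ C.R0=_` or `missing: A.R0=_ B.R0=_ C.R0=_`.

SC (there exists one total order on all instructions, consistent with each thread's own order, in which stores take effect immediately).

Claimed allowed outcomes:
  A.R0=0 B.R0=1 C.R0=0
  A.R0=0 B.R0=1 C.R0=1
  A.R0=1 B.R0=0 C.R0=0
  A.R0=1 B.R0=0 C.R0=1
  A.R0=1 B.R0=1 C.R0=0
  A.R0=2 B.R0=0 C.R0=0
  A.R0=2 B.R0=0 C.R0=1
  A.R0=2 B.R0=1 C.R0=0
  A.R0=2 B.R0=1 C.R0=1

outcome vector order: (A.R0,B.R0,C.R0)
under SC → (0,1,0) (0,1,1) (1,0,0) (1,0,1) (1,1,0) (1,1,1) (2,0,0) (2,0,1) (2,1,0) (2,1,1)
SC∖claimed = {(1,1,1)}

missing: A.R0=1 B.R0=1 C.R0=1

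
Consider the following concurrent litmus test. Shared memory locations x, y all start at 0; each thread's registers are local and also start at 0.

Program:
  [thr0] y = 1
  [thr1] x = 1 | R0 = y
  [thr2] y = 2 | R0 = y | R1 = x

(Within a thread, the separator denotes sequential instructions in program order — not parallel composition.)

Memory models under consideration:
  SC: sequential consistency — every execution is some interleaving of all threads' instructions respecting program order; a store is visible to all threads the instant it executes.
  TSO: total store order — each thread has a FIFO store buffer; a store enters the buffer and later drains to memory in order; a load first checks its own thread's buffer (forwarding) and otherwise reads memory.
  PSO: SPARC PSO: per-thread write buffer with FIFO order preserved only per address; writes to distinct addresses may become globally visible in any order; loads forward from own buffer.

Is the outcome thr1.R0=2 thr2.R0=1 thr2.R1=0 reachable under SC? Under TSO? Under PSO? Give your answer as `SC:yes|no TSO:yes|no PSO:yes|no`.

SC:no TSO:yes PSO:yes

outcome vector order: (thr1.R0,thr2.R0,thr2.R1)
SC: 9 outcomes — {(0,1,1); (0,2,1); (1,1,0); (1,1,1); (1,2,0); (1,2,1); (2,1,1); (2,2,0); (2,2,1)}
TSO: 12 outcomes — {(0,1,0); (0,1,1); (0,2,0); (0,2,1); (1,1,0); (1,1,1); (1,2,0); (1,2,1); (2,1,0); (2,1,1); (2,2,0); (2,2,1)}
PSO: 12 outcomes — {(0,1,0); (0,1,1); (0,2,0); (0,2,1); (1,1,0); (1,1,1); (1,2,0); (1,2,1); (2,1,0); (2,1,1); (2,2,0); (2,2,1)}
target (2,1,0) ∈ {TSO,PSO}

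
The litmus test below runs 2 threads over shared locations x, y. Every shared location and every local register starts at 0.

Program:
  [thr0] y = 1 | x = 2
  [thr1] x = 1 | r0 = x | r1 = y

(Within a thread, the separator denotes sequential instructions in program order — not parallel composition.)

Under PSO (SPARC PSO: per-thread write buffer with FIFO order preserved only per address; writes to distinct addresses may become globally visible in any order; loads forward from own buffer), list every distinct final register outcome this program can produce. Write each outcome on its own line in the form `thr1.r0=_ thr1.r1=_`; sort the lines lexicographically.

outcome vector order: (thr1.r0,thr1.r1)
|PSO outcomes| = 4

thr1.r0=1 thr1.r1=0
thr1.r0=1 thr1.r1=1
thr1.r0=2 thr1.r1=0
thr1.r0=2 thr1.r1=1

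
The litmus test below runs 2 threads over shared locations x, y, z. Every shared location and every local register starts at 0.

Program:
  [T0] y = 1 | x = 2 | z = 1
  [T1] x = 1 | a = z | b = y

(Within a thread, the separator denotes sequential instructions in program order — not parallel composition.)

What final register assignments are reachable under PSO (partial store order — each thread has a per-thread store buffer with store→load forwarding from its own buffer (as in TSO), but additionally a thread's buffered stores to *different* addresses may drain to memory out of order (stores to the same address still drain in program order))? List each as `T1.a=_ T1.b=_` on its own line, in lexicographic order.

outcome vector order: (T1.a,T1.b)
|PSO outcomes| = 4

T1.a=0 T1.b=0
T1.a=0 T1.b=1
T1.a=1 T1.b=0
T1.a=1 T1.b=1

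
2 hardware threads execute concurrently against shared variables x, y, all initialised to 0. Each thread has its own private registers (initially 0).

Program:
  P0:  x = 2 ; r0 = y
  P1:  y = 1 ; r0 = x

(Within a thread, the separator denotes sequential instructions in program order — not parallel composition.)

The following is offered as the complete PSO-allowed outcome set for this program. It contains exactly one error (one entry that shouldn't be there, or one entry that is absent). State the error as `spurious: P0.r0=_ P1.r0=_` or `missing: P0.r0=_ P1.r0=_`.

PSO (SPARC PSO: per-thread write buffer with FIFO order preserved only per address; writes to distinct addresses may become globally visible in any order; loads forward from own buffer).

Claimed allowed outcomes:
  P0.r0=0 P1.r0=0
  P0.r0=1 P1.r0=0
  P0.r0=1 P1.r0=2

missing: P0.r0=0 P1.r0=2

outcome vector order: (P0.r0,P1.r0)
under PSO → (0,0), (0,2), (1,0), (1,2)
PSO∖claimed = {(0,2)}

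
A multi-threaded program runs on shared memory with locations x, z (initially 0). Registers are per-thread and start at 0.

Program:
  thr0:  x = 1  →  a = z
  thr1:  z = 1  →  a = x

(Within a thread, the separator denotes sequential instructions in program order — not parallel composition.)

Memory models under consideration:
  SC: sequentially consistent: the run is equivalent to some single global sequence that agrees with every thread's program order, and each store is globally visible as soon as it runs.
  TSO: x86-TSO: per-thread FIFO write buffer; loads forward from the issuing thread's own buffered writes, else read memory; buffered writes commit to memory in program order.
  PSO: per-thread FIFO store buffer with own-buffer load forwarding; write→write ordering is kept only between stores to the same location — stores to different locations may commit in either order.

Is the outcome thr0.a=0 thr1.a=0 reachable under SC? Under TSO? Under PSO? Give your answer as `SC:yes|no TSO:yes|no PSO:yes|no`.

outcome vector order: (thr0.a,thr1.a)
SC (3): 01; 10; 11
TSO (4): 00; 01; 10; 11
PSO (4): 00; 01; 10; 11
target 00 ∈ {TSO,PSO}

SC:no TSO:yes PSO:yes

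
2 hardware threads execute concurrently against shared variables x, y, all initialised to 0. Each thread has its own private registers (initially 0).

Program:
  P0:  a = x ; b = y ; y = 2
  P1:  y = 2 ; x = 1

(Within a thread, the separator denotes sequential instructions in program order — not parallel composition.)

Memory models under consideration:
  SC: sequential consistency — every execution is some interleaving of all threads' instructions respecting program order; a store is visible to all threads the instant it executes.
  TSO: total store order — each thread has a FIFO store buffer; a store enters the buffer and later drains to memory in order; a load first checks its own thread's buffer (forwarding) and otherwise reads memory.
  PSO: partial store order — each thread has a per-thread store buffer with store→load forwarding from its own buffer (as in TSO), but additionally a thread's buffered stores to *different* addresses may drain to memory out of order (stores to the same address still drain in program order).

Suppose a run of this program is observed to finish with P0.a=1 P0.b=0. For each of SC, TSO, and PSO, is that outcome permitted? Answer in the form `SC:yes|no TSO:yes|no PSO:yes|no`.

SC:no TSO:no PSO:yes

outcome vector order: (P0.a,P0.b)
under SC → (0,0), (0,2), (1,2)
under TSO → (0,0), (0,2), (1,2)
under PSO → (0,0), (0,2), (1,0), (1,2)
target (1,0) ∈ {PSO}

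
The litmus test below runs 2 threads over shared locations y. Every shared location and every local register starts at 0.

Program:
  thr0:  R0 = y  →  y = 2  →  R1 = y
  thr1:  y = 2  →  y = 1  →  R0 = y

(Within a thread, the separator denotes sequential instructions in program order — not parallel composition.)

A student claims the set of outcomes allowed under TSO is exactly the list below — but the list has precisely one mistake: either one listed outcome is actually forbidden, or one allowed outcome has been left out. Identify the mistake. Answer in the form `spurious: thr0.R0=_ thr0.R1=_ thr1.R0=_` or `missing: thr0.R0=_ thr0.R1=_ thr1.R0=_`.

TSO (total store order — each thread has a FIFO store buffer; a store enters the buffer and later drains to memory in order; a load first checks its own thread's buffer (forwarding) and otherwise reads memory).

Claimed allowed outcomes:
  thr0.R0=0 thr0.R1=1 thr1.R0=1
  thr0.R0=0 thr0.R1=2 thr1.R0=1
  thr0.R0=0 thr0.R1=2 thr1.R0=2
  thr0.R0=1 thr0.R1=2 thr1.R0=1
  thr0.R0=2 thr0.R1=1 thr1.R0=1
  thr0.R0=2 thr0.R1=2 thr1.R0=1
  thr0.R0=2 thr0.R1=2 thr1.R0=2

missing: thr0.R0=1 thr0.R1=2 thr1.R0=2

outcome vector order: (thr0.R0,thr0.R1,thr1.R0)
[TSO] allowed = {(0,1,1) (0,2,1) (0,2,2) (1,2,1) (1,2,2) (2,1,1) (2,2,1) (2,2,2)}
TSO∖claimed = {(1,2,2)}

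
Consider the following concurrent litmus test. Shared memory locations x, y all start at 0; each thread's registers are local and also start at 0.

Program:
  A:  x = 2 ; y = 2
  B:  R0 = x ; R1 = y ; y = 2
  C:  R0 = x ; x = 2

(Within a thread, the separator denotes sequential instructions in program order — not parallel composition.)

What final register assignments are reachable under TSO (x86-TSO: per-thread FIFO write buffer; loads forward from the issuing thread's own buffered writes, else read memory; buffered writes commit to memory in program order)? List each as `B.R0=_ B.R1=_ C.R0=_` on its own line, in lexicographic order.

B.R0=0 B.R1=0 C.R0=0
B.R0=0 B.R1=0 C.R0=2
B.R0=0 B.R1=2 C.R0=0
B.R0=0 B.R1=2 C.R0=2
B.R0=2 B.R1=0 C.R0=0
B.R0=2 B.R1=0 C.R0=2
B.R0=2 B.R1=2 C.R0=0
B.R0=2 B.R1=2 C.R0=2

outcome vector order: (B.R0,B.R1,C.R0)
|TSO outcomes| = 8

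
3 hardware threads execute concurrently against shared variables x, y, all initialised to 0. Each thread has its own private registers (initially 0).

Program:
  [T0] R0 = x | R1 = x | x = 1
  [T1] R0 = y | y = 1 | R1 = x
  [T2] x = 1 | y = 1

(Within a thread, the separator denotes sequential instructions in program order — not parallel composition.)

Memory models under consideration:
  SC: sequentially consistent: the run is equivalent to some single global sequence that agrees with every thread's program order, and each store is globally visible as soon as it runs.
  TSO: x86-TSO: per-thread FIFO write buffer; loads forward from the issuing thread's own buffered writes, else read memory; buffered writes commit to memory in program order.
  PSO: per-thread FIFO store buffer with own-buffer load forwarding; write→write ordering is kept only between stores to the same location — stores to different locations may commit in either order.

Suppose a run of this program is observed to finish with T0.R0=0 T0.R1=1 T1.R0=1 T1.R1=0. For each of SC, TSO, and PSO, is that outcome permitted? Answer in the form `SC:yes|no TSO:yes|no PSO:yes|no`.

outcome vector order: (T0.R0,T0.R1,T1.R0,T1.R1)
SC: 9 outcomes — {<0 0 0 0> <0 0 0 1> <0 0 1 1> <0 1 0 0> <0 1 0 1> <0 1 1 1> <1 1 0 0> <1 1 0 1> <1 1 1 1>}
TSO: 9 outcomes — {<0 0 0 0> <0 0 0 1> <0 0 1 1> <0 1 0 0> <0 1 0 1> <0 1 1 1> <1 1 0 0> <1 1 0 1> <1 1 1 1>}
PSO: 12 outcomes — {<0 0 0 0> <0 0 0 1> <0 0 1 0> <0 0 1 1> <0 1 0 0> <0 1 0 1> <0 1 1 0> <0 1 1 1> <1 1 0 0> <1 1 0 1> <1 1 1 0> <1 1 1 1>}
target <0 1 1 0> ∈ {PSO}

SC:no TSO:no PSO:yes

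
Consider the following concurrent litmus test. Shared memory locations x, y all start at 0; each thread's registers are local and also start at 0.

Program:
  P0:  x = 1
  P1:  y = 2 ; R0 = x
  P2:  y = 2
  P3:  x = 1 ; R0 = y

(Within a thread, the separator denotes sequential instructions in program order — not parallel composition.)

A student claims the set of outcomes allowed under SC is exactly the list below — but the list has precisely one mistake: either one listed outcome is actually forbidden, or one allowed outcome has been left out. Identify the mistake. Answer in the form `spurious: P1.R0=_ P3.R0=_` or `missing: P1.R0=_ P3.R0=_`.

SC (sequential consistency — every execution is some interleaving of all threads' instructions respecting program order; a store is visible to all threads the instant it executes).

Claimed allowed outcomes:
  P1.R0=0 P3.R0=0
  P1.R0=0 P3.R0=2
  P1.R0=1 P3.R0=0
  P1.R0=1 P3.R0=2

spurious: P1.R0=0 P3.R0=0

outcome vector order: (P1.R0,P3.R0)
SC (3): 02; 10; 12
claimed∖SC = {00}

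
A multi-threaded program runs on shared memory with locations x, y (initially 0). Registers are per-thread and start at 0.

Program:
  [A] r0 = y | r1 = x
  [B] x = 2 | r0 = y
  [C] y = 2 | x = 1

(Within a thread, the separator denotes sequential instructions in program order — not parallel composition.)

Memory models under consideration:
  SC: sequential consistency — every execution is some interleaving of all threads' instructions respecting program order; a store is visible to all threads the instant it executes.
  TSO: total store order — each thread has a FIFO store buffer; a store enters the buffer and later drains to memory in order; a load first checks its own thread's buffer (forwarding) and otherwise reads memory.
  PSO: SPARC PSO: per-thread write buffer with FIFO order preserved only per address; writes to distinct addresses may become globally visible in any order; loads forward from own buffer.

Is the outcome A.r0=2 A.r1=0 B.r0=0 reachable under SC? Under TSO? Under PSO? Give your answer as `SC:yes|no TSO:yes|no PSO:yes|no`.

outcome vector order: (A.r0,A.r1,B.r0)
SC: 11 outcomes — {0/0/0; 0/0/2; 0/1/0; 0/1/2; 0/2/0; 0/2/2; 2/0/2; 2/1/0; 2/1/2; 2/2/0; 2/2/2}
TSO: 12 outcomes — {0/0/0; 0/0/2; 0/1/0; 0/1/2; 0/2/0; 0/2/2; 2/0/0; 2/0/2; 2/1/0; 2/1/2; 2/2/0; 2/2/2}
PSO: 12 outcomes — {0/0/0; 0/0/2; 0/1/0; 0/1/2; 0/2/0; 0/2/2; 2/0/0; 2/0/2; 2/1/0; 2/1/2; 2/2/0; 2/2/2}
target 2/0/0 ∈ {TSO,PSO}

SC:no TSO:yes PSO:yes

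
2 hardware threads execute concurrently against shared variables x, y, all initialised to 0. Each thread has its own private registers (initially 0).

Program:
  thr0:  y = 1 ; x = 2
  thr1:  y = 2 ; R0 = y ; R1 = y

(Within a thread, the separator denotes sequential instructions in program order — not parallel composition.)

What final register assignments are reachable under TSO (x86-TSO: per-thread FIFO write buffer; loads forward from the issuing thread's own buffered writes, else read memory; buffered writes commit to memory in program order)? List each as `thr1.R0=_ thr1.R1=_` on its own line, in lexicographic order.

thr1.R0=1 thr1.R1=1
thr1.R0=2 thr1.R1=1
thr1.R0=2 thr1.R1=2

outcome vector order: (thr1.R0,thr1.R1)
|TSO outcomes| = 3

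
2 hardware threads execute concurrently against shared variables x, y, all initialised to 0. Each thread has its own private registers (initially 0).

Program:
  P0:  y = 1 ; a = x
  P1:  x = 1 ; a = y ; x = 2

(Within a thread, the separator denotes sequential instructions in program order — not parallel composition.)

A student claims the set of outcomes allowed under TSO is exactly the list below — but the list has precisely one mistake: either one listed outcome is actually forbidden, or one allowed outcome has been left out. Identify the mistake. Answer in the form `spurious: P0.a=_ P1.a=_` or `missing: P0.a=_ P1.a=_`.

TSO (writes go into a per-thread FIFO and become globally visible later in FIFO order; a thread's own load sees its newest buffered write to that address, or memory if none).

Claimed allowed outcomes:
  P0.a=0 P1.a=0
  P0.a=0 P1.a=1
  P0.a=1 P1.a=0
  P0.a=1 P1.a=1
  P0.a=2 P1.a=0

missing: P0.a=2 P1.a=1

outcome vector order: (P0.a,P1.a)
[TSO] allowed = {00 01 10 11 20 21}
TSO∖claimed = {21}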